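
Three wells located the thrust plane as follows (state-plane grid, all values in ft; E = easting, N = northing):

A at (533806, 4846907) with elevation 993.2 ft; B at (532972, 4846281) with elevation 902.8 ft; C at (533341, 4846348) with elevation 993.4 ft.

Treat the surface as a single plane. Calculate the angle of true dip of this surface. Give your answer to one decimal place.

Let the plane be z = a·E + b·N + c.
B−A: −834a − 626b = −90.4;  C−A: −465a − 559b = 0.2.
Solving gives a = 0.28929, b = −0.24100.
Gradient magnitude |∇z| = √(a² + b²) = √(0.08369 + 0.05808) = 0.37652.
True dip = arctan(0.37652) = 20.6°, dipping toward NW (azimuth ≈ 310°).

20.6°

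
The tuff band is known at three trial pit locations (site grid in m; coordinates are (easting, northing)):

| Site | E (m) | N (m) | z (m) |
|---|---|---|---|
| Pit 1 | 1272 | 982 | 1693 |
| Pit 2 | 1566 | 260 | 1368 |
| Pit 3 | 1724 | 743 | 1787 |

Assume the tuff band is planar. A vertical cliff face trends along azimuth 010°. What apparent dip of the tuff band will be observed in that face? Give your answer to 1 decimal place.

Let the plane be z = a·E + b·N + c.
Pit 2−Pit 1: 294a − 722b = −325;  Pit 3−Pit 1: 452a − 239b = 94.
Solving gives a = 0.56835, b = 0.68157.
Unit vector along 010° is (sin 10°, cos 10°) = (0.1736, 0.9848).
Slope in that direction = a·(0.1736) + b·(0.9848) = 0.76991.
Apparent dip = arctan|0.76991| = 37.6° (true dip is 41.6°, so apparent ≤ true as expected).

37.6°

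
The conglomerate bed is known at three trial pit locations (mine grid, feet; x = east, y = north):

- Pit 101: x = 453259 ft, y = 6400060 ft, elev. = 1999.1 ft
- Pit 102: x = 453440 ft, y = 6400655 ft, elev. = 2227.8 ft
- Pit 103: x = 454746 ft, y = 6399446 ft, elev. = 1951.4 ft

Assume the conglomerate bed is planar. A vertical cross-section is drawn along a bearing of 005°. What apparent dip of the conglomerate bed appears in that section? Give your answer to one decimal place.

19.7°

Let the plane be z = a·x + b·y + c.
Pit 102−Pit 101: 181a + 595b = 228.7;  Pit 103−Pit 101: 1487a − 614b = −47.7.
Solving gives a = 0.11250, b = 0.35015.
Unit vector along 005° is (sin 5°, cos 5°) = (0.0872, 0.9962).
Slope in that direction = a·(0.0872) + b·(0.9962) = 0.35862.
Apparent dip = arctan|0.35862| = 19.7° (true dip is 20.2°, so apparent ≤ true as expected).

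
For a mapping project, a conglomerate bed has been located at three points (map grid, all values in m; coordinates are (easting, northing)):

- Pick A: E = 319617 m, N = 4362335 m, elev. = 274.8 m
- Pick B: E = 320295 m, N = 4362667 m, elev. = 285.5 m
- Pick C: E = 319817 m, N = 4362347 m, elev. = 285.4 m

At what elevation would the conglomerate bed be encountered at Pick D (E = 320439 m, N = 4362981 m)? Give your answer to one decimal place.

Let the plane be z = a·E + b·N + c.
Pick B−Pick A: 678a + 332b = 10.7;  Pick C−Pick A: 200a + 12b = 10.6.
Solving gives a = 0.058197171, b = −0.086619525.
Then c = 274.8 − a·319617 − b·4362335 = 359537.38.
At (320439, 4362981): z = 18648.6 − 377919.3 + 359537.38 = 266.7 m.

266.7 m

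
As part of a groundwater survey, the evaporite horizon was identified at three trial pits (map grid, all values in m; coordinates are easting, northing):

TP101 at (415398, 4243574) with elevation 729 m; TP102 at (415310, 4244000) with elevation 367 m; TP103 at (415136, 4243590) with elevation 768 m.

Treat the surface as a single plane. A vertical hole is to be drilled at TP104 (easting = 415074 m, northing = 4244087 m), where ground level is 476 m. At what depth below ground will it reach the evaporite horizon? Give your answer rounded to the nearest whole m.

139 m

Let the plane be z = a·easting + b·northing + c.
TP102−TP101: −88a + 426b = −362;  TP103−TP101: −262a + 16b = 39.
Solving gives a = −0.20331385, b = −0.89176436.
Then c = 729 − a·415398 − b·4243574 = 3869453.24.
At (415074, 4244087): z_contact = −84390.3 − 3784725.5 + 3869453.24 = 337.4 m.
Depth below ground = 476 − 337.4 = 139 m.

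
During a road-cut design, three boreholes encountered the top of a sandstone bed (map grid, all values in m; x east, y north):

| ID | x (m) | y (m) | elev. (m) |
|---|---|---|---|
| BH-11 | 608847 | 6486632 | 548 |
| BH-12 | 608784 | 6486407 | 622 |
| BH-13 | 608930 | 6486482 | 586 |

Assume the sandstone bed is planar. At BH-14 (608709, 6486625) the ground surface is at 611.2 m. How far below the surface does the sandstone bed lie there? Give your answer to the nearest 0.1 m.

48.6 m

Let the plane be z = a·x + b·y + c.
BH-12−BH-11: −63a − 225b = 74;  BH-13−BH-11: 83a − 150b = 38.
Solving gives a = −0.090666667, b = −0.303502222.
Then c = 548 − a·608847 − b·6486632 = 2024457.35.
At (608709, 6486625): z_contact = −55189.62 − 1968705.10 + 2024457.35 = 562.64 m.
Depth below ground = 611.2 − 562.64 = 48.6 m.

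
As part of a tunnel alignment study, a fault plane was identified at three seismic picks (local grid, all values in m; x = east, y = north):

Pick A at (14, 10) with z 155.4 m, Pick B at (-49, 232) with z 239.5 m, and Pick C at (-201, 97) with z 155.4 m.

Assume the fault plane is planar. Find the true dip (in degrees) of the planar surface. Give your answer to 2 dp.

Let the plane be z = a·x + b·y + c.
Pick B−Pick A: −63a + 222b = 84.1;  Pick C−Pick A: −215a + 87b = 0.
Solving gives a = 0.17318, b = 0.42797.
Gradient magnitude |∇z| = √(a² + b²) = √(0.02999 + 0.18316) = 0.46169.
True dip = arctan(0.46169) = 24.78°, dipping toward SSW (azimuth ≈ 202°).

24.78°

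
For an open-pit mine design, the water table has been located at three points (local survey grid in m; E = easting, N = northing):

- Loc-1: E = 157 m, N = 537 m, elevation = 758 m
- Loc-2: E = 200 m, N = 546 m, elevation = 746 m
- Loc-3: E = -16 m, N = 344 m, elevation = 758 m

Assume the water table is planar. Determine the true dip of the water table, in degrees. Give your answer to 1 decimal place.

Two edge vectors: Loc-1→Loc-2 = (43, 9, -12), Loc-1→Loc-3 = (-173, -193, 0).
Normal n = (Loc-1→Loc-2) × (Loc-1→Loc-3) = (-2316, 2076, -6742).
So ∂z/∂E = −n_x/n_z = −0.34352 and ∂z/∂N = −n_y/n_z = 0.30792.
Gradient magnitude |∇z| = √(a² + b²) = √(0.11800 + 0.09482) = 0.46132.
True dip = arctan(0.46132) = 24.8°, dipping toward SE (azimuth ≈ 132°).

24.8°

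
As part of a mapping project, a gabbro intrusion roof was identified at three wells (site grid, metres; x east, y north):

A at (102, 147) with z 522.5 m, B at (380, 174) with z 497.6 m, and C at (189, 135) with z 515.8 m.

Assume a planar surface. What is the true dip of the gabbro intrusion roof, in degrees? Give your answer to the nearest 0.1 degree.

Let the plane be z = a·x + b·y + c.
B−A: 278a + 27b = −24.9;  C−A: 87a − 12b = −6.7.
Solving gives a = −0.08438, b = −0.05342.
Gradient magnitude |∇z| = √(a² + b²) = √(0.00712 + 0.00285) = 0.09987.
True dip = arctan(0.09987) = 5.7°, dipping toward ENE (azimuth ≈ 058°).

5.7°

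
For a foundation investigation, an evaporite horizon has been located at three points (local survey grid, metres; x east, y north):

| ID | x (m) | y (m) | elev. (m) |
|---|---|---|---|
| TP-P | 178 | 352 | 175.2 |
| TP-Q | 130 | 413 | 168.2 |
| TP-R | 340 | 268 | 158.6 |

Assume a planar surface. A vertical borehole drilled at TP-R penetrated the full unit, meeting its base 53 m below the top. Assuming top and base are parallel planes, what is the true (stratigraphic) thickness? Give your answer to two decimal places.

Let the plane be z = a·x + b·y + c.
TP-Q−TP-P: −48a + 61b = −7;  TP-R−TP-P: 162a − 84b = −16.6.
Solving gives a = −0.27361, b = −0.33005.
|∇z| = √(a²+b²) = 0.42871, so dip δ = arctan(0.42871) = 23.21°.
True thickness = vertical thickness × cos δ = 53 × cos 23.21° = 48.71 m.

48.71 m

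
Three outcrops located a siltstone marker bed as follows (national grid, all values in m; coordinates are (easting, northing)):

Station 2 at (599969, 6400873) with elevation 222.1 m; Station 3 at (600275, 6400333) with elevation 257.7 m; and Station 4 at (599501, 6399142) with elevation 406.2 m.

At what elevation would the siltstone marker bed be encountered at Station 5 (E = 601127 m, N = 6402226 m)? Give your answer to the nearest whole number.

40 m

Let the plane be z = a·E + b·N + c.
Station 3−Station 2: 306a − 540b = 35.6;  Station 4−Station 2: −468a − 1731b = 184.1.
Solving gives a = −0.04830024, b = −0.09329606.
Then c = 222.1 − a·599969 − b·6400873 = 626377.00.
At (601127, 6402226): z = −29034.6 − 597302.5 + 626377.00 = 39.9 m.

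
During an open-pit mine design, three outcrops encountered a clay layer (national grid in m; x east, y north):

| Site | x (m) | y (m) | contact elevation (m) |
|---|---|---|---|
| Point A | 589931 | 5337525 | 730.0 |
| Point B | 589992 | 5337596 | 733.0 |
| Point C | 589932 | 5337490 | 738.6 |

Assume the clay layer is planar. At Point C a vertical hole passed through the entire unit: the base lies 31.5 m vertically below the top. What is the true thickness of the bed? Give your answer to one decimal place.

29.2 m

Two edge vectors: Point A→Point B = (61, 71, 3), Point A→Point C = (1, -35, 8.6).
Normal n = (Point A→Point B) × (Point A→Point C) = (715.6, -521.6, -2206).
So ∂z/∂x = −n_x/n_z = 0.32439 and ∂z/∂y = −n_y/n_z = −0.23645.
|∇z| = √(a²+b²) = 0.40142, so dip δ = arctan(0.40142) = 21.87°.
True thickness = vertical thickness × cos δ = 31.5 × cos 21.87° = 29.2 m.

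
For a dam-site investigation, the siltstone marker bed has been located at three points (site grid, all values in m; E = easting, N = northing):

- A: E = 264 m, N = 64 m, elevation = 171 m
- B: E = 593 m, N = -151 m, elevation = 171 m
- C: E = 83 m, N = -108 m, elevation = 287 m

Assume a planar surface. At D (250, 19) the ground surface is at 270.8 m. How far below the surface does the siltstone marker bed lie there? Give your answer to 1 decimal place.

Let the plane be z = a·E + b·N + c.
B−A: 329a − 215b = 0;  C−A: −181a − 172b = 116.
Solving gives a = −0.26114, b = −0.39961.
Then c = 171 − a·264 − b·64 = 265.52.
At (250, 19): z_contact = −65.29 − 7.59 + 265.52 = 192.64 m.
Depth below ground = 270.8 − 192.64 = 78.2 m.

78.2 m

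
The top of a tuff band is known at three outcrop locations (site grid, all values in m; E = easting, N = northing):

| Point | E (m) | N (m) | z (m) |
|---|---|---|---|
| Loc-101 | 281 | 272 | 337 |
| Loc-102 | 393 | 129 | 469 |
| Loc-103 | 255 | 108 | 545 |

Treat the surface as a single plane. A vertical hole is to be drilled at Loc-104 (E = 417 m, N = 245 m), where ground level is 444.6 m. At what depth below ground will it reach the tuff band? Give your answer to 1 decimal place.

Two edge vectors: Loc-101→Loc-102 = (112, -143, 132), Loc-101→Loc-103 = (-26, -164, 208).
Normal n = (Loc-101→Loc-102) × (Loc-101→Loc-103) = (-8096, -26728, -22086).
So ∂z/∂E = −n_x/n_z = −0.36657 and ∂z/∂N = −n_y/n_z = −1.21018.
Intercept c from Loc-101: 337 + 103.01 + 329.17 = 769.17.
At (417, 245): z_contact = −152.86 − 296.49 + 769.17 = 319.82 m.
Depth below ground = 444.6 − 319.82 = 124.8 m.

124.8 m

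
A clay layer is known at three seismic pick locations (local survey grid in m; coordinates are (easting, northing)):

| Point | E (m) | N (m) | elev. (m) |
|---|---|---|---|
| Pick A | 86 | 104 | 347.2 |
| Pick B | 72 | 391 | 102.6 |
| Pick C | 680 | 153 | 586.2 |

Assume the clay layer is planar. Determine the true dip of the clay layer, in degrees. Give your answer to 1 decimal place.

43.6°

Two edge vectors: Pick A→Pick B = (-14, 287, -244.6), Pick A→Pick C = (594, 49, 239).
Normal n = (Pick A→Pick B) × (Pick A→Pick C) = (80578.4, -141946.4, -171164).
So ∂z/∂E = −n_x/n_z = 0.47077 and ∂z/∂N = −n_y/n_z = −0.82930.
Gradient magnitude |∇z| = √(a² + b²) = √(0.22162 + 0.68774) = 0.95360.
True dip = arctan(0.95360) = 43.6°, dipping toward NNW (azimuth ≈ 330°).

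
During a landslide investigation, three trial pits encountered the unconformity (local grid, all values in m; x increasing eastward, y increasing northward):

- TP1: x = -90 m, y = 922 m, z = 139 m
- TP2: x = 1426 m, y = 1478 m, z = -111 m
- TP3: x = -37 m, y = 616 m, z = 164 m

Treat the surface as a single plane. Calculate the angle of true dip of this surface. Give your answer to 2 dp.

9.31°

Two edge vectors: TP1→TP2 = (1516, 556, -250), TP1→TP3 = (53, -306, 25).
Normal n = (TP1→TP2) × (TP1→TP3) = (-62600, -51150, -493364).
So ∂z/∂x = −n_x/n_z = −0.12688 and ∂z/∂y = −n_y/n_z = −0.10368.
Gradient magnitude |∇z| = √(a² + b²) = √(0.01610 + 0.01075) = 0.16385.
True dip = arctan(0.16385) = 9.31°, dipping toward NE (azimuth ≈ 051°).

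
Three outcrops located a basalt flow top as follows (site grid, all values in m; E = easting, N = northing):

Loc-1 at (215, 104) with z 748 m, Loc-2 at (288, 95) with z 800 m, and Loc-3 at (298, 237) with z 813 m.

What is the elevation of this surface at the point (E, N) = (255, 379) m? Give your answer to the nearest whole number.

788 m

Let the plane be z = a·E + b·N + c.
Loc-2−Loc-1: 73a − 9b = 52;  Loc-3−Loc-1: 83a + 133b = 65.
Solving gives a = 0.71739, b = 0.04103.
Then c = 748 − a·215 − b·104 = 589.49.
At (255, 379): z = 182.9 + 15.6 + 589.49 = 788.0 m.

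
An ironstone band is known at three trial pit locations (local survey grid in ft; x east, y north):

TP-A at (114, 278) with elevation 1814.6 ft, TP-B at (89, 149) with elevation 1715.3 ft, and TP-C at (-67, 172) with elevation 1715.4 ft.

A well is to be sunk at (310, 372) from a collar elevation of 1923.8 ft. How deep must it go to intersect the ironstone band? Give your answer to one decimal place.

Two edge vectors: TP-A→TP-B = (-25, -129, -99.3), TP-A→TP-C = (-181, -106, -99.2).
Normal n = (TP-A→TP-B) × (TP-A→TP-C) = (2271, 15493.3, -20699).
So ∂z/∂x = −n_x/n_z = 0.10972 and ∂z/∂y = −n_y/n_z = 0.74850.
Intercept c from TP-A: 1814.6 − 12.51 − 208.08 = 1594.01.
At (310, 372): z_contact = 34.01 + 278.44 + 1594.01 = 1906.46 ft.
Depth below ground = 1923.8 − 1906.46 = 17.3 ft.

17.3 ft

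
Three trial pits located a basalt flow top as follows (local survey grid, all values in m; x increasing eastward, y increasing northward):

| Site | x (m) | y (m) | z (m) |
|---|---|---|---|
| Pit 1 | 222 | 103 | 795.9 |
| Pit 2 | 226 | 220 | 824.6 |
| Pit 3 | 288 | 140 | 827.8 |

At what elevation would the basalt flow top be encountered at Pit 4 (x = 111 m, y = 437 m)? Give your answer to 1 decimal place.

834.7 m

Two edge vectors: Pit 1→Pit 2 = (4, 117, 28.7), Pit 1→Pit 3 = (66, 37, 31.9).
Normal n = (Pit 1→Pit 2) × (Pit 1→Pit 3) = (2670.4, 1766.6, -7574).
So ∂z/∂x = −n_x/n_z = 0.35257 and ∂z/∂y = −n_y/n_z = 0.23325.
Intercept c from Pit 1: 795.9 − 78.27 − 24.02 = 693.60.
At (111, 437): z = 39.1 + 101.9 + 693.60 = 834.7 m.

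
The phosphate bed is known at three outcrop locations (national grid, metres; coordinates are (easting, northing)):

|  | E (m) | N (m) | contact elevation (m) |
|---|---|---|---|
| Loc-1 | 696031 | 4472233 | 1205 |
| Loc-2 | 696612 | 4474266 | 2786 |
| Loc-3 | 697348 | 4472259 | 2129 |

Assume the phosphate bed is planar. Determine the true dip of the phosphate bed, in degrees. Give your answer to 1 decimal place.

Let the plane be z = a·E + b·N + c.
Loc-2−Loc-1: 581a + 2033b = 1581;  Loc-3−Loc-1: 1317a + 26b = 924.
Solving gives a = 0.69014, b = 0.58044.
Gradient magnitude |∇z| = √(a² + b²) = √(0.47629 + 0.33691) = 0.90177.
True dip = arctan(0.90177) = 42.0°, dipping toward SW (azimuth ≈ 230°).

42.0°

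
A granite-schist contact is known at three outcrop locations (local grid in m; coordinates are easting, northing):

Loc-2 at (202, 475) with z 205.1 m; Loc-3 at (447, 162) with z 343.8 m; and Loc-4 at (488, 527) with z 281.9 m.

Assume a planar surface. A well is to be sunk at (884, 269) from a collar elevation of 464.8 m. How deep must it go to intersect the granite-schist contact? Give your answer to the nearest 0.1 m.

9.3 m

Two edge vectors: Loc-2→Loc-3 = (245, -313, 138.7), Loc-2→Loc-4 = (286, 52, 76.8).
Normal n = (Loc-2→Loc-3) × (Loc-2→Loc-4) = (-31250.8, 20852.2, 102258).
So ∂z/∂easting = −n_x/n_z = 0.30561 and ∂z/∂northing = −n_y/n_z = −0.20392.
Intercept c from Loc-2: 205.1 − 61.73 + 96.86 = 240.23.
At (884, 269): z_contact = 270.16 − 54.85 + 240.23 = 455.53 m.
Depth below ground = 464.8 − 455.53 = 9.3 m.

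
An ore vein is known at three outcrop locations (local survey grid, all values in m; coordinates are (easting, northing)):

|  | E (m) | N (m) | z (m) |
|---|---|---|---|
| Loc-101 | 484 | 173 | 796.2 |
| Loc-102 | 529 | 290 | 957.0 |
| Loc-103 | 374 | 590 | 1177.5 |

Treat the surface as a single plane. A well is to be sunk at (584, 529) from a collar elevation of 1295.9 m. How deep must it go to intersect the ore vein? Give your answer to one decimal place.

Two edge vectors: Loc-101→Loc-102 = (45, 117, 160.8), Loc-101→Loc-103 = (-110, 417, 381.3).
Normal n = (Loc-101→Loc-102) × (Loc-101→Loc-103) = (-22441.5, -34846.5, 31635).
So ∂z/∂E = −n_x/n_z = 0.70939 and ∂z/∂N = −n_y/n_z = 1.10152.
Intercept c from Loc-101: 796.2 − 343.34 − 190.56 = 262.29.
At (584, 529): z_contact = 414.28 + 582.70 + 262.29 = 1259.28 m.
Depth below ground = 1295.9 − 1259.28 = 36.6 m.

36.6 m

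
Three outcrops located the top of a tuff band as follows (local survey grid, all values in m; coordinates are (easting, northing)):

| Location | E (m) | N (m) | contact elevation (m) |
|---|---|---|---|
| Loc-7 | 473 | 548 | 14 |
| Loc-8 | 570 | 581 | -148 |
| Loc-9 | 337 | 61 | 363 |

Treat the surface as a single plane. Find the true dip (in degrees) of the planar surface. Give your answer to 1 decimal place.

58.0°

Let the plane be z = a·E + b·N + c.
Loc-8−Loc-7: 97a + 33b = −162;  Loc-9−Loc-7: −136a − 487b = 349.
Solving gives a = −1.57603, b = −0.27651.
Gradient magnitude |∇z| = √(a² + b²) = √(2.48388 + 0.07646) = 1.60011.
True dip = arctan(1.60011) = 58.0°, dipping toward E (azimuth ≈ 080°).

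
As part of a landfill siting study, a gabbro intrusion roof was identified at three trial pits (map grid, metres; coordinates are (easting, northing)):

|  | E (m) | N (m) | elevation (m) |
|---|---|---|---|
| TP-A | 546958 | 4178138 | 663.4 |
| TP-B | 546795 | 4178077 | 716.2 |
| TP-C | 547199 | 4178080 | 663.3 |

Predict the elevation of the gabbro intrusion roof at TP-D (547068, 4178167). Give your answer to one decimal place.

634.2 m

Let the plane be z = a·E + b·N + c.
TP-B−TP-A: −163a − 61b = 52.8;  TP-C−TP-A: 241a − 58b = −0.1.
Solving gives a = −0.127033740, b = −0.526122956.
Then c = 663.4 − a·546958 − b·4178138 = 2268359.84.
At (547068, 4178167): z = −69496.1 − 2198229.6 + 2268359.84 = 634.2 m.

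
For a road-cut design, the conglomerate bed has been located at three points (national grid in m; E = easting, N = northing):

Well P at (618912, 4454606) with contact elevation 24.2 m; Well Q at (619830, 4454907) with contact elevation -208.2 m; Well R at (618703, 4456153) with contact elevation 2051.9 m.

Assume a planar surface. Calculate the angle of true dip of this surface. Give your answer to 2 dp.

54.20°

Let the plane be z = a·E + b·N + c.
Well Q−Well P: 918a + 301b = −232.4;  Well R−Well P: −209a + 1547b = 2027.7.
Solving gives a = −0.65396, b = 1.22238.
Gradient magnitude |∇z| = √(a² + b²) = √(0.42767 + 1.49421) = 1.38632.
True dip = arctan(1.38632) = 54.20°, dipping toward SSE (azimuth ≈ 152°).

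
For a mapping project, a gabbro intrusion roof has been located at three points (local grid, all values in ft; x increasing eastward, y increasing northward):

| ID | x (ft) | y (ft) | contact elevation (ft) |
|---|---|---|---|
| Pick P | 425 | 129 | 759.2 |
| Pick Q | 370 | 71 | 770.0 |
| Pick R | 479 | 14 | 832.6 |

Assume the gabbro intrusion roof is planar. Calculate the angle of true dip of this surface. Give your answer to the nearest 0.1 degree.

Let the plane be z = a·x + b·y + c.
Pick Q−Pick P: −55a − 58b = 10.8;  Pick R−Pick P: 54a − 115b = 73.4.
Solving gives a = 0.31883, b = −0.48855.
Gradient magnitude |∇z| = √(a² + b²) = √(0.10165 + 0.23868) = 0.58338.
True dip = arctan(0.58338) = 30.3°, dipping toward NNW (azimuth ≈ 327°).

30.3°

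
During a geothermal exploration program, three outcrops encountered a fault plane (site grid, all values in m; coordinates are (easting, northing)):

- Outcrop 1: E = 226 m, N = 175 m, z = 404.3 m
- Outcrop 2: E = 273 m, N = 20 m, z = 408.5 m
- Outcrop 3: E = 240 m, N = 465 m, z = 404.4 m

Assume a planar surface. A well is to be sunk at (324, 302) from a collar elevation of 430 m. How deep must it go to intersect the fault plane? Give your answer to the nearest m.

18 m

Let the plane be z = a·E + b·N + c.
Outcrop 2−Outcrop 1: 47a − 155b = 4.2;  Outcrop 3−Outcrop 1: 14a + 290b = 0.1.
Solving gives a = 0.07807, b = −0.00342.
Then c = 404.3 − a·226 − b·175 = 387.26.
At (324, 302): z_contact = 25.3 − 1.0 + 387.26 = 411.5 m.
Depth below ground = 430 − 411.5 = 18 m.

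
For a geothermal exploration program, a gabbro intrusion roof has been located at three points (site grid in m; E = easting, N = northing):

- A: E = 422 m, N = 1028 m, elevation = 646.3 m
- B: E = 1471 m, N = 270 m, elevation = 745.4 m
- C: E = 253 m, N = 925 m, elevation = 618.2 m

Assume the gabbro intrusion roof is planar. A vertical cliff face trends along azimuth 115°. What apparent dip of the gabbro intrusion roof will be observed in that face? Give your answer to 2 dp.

5.61°

Let the plane be z = a·E + b·N + c.
B−A: 1049a − 758b = 99.1;  C−A: −169a − 103b = −28.1.
Solving gives a = 0.13342, b = 0.05390.
Unit vector along 115° is (sin 115°, cos 115°) = (0.9063, -0.4226).
Slope in that direction = a·(0.9063) + b·(-0.4226) = 0.09814.
Apparent dip = arctan|0.09814| = 5.61° (true dip is 8.2°, so apparent ≤ true as expected).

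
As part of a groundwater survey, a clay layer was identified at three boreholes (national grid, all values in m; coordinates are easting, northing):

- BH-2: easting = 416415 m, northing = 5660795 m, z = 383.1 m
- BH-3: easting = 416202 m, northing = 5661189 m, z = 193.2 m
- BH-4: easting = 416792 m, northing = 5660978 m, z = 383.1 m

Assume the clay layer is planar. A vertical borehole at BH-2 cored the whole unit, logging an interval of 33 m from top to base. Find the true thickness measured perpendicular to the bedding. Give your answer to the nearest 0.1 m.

30.4 m

Let the plane be z = a·easting + b·northing + c.
BH-3−BH-2: −213a + 394b = −189.9;  BH-4−BH-2: 377a + 183b = 0.
Solving gives a = 0.18533, b = −0.38179.
|∇z| = √(a²+b²) = 0.42439, so dip δ = arctan(0.42439) = 23.00°.
True thickness = vertical thickness × cos δ = 33 × cos 23.00° = 30.4 m.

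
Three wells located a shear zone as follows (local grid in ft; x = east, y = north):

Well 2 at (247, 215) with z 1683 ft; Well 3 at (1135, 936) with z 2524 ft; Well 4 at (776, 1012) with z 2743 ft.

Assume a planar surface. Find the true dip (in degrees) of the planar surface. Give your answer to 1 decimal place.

Two edge vectors: Well 2→Well 3 = (888, 721, 841), Well 2→Well 4 = (529, 797, 1060).
Normal n = (Well 2→Well 3) × (Well 2→Well 4) = (93983, -496391, 326327).
So ∂z/∂x = −n_x/n_z = −0.28800 and ∂z/∂y = −n_y/n_z = 1.52115.
Gradient magnitude |∇z| = √(a² + b²) = √(0.08295 + 2.31389) = 1.54817.
True dip = arctan(1.54817) = 57.1°, dipping toward S (azimuth ≈ 169°).

57.1°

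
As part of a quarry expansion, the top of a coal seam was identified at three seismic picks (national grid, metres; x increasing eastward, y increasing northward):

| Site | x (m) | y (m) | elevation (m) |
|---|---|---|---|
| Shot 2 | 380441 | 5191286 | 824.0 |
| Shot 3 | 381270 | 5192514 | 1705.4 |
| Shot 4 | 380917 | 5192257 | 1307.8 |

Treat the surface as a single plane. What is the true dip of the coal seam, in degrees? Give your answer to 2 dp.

Two edge vectors: Shot 2→Shot 3 = (829, 1228, 881.4), Shot 2→Shot 4 = (476, 971, 483.8).
Normal n = (Shot 2→Shot 3) × (Shot 2→Shot 4) = (-261733, 18476.2, 220431).
So ∂z/∂x = −n_x/n_z = 1.18737 and ∂z/∂y = −n_y/n_z = −0.08382.
Gradient magnitude |∇z| = √(a² + b²) = √(1.40985 + 0.00703) = 1.19032.
True dip = arctan(1.19032) = 49.97°, dipping toward W (azimuth ≈ 274°).

49.97°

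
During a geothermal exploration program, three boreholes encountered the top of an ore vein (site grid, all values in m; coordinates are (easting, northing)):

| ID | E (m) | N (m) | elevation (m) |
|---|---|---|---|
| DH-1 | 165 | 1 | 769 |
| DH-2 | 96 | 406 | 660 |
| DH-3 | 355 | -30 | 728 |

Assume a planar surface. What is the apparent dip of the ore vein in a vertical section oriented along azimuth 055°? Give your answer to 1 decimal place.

Two edge vectors: DH-1→DH-2 = (-69, 405, -109), DH-1→DH-3 = (190, -31, -41).
Normal n = (DH-1→DH-2) × (DH-1→DH-3) = (-19984, -23539, -74811).
So ∂z/∂E = −n_x/n_z = −0.26713 and ∂z/∂N = −n_y/n_z = −0.31465.
Unit vector along 055° is (sin 55°, cos 55°) = (0.8192, 0.5736).
Slope in that direction = a·(0.8192) + b·(0.5736) = −0.39929.
Apparent dip = arctan|0.39929| = 21.8° (true dip is 22.4°, so apparent ≤ true as expected).

21.8°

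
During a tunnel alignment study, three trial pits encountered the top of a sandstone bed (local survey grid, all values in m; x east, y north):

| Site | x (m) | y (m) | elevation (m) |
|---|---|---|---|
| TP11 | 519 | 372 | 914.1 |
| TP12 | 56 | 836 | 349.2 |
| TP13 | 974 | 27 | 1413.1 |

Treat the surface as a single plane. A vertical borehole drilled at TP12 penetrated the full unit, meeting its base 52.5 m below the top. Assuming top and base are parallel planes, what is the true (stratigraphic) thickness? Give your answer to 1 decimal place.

39.5 m

Let the plane be z = a·x + b·y + c.
TP12−TP11: −463a + 464b = −564.9;  TP13−TP11: 455a − 345b = 499.
Solving gives a = 0.71316, b = −0.50584.
|∇z| = √(a²+b²) = 0.87434, so dip δ = arctan(0.87434) = 41.16°.
True thickness = vertical thickness × cos δ = 52.5 × cos 41.16° = 39.5 m.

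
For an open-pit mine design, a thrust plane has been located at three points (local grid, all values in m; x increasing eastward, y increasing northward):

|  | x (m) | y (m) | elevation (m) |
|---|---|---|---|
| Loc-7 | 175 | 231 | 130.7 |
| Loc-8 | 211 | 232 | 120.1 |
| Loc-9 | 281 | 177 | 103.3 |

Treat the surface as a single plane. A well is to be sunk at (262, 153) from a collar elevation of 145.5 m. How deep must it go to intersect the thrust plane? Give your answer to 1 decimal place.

35.0 m

Two edge vectors: Loc-7→Loc-8 = (36, 1, -10.6), Loc-7→Loc-9 = (106, -54, -27.4).
Normal n = (Loc-7→Loc-8) × (Loc-7→Loc-9) = (-599.8, -137.2, -2050).
So ∂z/∂x = −n_x/n_z = −0.29259 and ∂z/∂y = −n_y/n_z = −0.06693.
Intercept c from Loc-7: 130.7 + 51.20 + 15.46 = 197.36.
At (262, 153): z_contact = −76.66 − 10.24 + 197.36 = 110.47 m.
Depth below ground = 145.5 − 110.47 = 35.0 m.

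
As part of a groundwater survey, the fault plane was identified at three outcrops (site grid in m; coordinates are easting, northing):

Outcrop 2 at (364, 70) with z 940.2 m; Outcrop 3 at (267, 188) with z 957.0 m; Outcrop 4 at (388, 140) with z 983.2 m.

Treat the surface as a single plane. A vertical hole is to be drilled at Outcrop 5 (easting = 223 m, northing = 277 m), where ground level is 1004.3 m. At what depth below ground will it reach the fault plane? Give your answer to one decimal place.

Let the plane be z = a·easting + b·northing + c.
Outcrop 3−Outcrop 2: −97a + 118b = 16.8;  Outcrop 4−Outcrop 2: 24a + 70b = 43.
Solving gives a = 0.40511, b = 0.47539.
Then c = 940.2 − a·364 − b·70 = 759.46.
At (223, 277): z_contact = 90.34 + 131.68 + 759.46 = 981.48 m.
Depth below ground = 1004.3 − 981.48 = 22.8 m.

22.8 m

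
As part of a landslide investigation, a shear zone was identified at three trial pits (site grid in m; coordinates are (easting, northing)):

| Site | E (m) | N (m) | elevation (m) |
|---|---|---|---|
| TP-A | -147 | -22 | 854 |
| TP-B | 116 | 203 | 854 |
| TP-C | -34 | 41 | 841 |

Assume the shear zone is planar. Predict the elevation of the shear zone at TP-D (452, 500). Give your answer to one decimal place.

Two edge vectors: TP-A→TP-B = (263, 225, 0), TP-A→TP-C = (113, 63, -13).
Normal n = (TP-A→TP-B) × (TP-A→TP-C) = (-2925, 3419, -8856).
So ∂z/∂E = −n_x/n_z = −0.33028 and ∂z/∂N = −n_y/n_z = 0.38607.
Intercept c from TP-A: 854 − 48.55 + 8.49 = 813.94.
At (452, 500): z = −149.3 + 193.0 + 813.94 = 857.7 m.

857.7 m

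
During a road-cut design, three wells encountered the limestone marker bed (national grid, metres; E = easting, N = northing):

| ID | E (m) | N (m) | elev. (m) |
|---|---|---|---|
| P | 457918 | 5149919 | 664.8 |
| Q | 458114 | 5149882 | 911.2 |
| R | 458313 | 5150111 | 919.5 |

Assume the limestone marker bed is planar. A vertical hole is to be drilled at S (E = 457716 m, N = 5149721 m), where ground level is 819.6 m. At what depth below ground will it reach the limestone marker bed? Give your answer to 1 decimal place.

194.5 m

Let the plane be z = a·E + b·N + c.
Q−P: 196a − 37b = 246.4;  R−P: 395a + 192b = 254.7.
Solving gives a = 1.085855647, b = −0.907359274.
Then c = 664.8 − a·457918 − b·5149919 = 4176258.72.
At (457716, 5149721): z_contact = 497013.50 − 4672647.11 + 4176258.72 = 625.11 m.
Depth below ground = 819.6 − 625.11 = 194.5 m.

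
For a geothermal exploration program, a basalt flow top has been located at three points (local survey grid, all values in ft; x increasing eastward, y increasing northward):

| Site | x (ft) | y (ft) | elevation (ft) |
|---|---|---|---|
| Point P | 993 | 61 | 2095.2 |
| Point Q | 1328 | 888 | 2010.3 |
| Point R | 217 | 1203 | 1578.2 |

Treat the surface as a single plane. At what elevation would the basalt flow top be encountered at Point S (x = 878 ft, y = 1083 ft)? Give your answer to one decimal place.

Let the plane be z = a·x + b·y + c.
Point Q−Point P: 335a + 827b = −84.9;  Point R−Point P: −776a + 1142b = −517.
Solving gives a = 0.322753, b = −0.233401.
Then c = 2095.2 − a·993 − b·61 = 1788.94.
At (878, 1083): z = 283.4 − 252.8 + 1788.94 = 1819.5 ft.

1819.5 ft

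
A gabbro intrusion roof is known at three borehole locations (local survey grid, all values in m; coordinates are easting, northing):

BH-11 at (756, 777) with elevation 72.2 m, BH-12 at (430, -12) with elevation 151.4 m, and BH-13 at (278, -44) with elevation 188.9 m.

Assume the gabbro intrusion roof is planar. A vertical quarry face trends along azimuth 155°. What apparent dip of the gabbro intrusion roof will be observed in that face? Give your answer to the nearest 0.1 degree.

Two edge vectors: BH-11→BH-12 = (-326, -789, 79.2), BH-11→BH-13 = (-478, -821, 116.7).
Normal n = (BH-11→BH-12) × (BH-11→BH-13) = (-27053.1, 186.6, -109496).
So ∂z/∂easting = −n_x/n_z = −0.24707 and ∂z/∂northing = −n_y/n_z = 0.00170.
Unit vector along 155° is (sin 155°, cos 155°) = (0.4226, -0.9063).
Slope in that direction = a·(0.4226) + b·(-0.9063) = −0.10596.
Apparent dip = arctan|0.10596| = 6.0° (true dip is 13.9°, so apparent ≤ true as expected).

6.0°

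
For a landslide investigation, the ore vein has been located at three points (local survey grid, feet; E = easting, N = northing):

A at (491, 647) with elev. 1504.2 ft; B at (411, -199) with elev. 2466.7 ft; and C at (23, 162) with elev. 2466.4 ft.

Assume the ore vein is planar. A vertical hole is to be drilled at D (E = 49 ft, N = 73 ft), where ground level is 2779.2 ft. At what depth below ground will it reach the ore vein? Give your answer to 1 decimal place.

245.0 ft

Let the plane be z = a·E + b·N + c.
B−A: −80a − 846b = 962.5;  C−A: −468a − 485b = 962.2.
Solving gives a = −0.97222, b = −1.04577.
Then c = 1504.2 − a·491 − b·647 = 2658.18.
At (49, 73): z_contact = −47.64 − 76.34 + 2658.18 = 2534.20 ft.
Depth below ground = 2779.2 − 2534.20 = 245.0 ft.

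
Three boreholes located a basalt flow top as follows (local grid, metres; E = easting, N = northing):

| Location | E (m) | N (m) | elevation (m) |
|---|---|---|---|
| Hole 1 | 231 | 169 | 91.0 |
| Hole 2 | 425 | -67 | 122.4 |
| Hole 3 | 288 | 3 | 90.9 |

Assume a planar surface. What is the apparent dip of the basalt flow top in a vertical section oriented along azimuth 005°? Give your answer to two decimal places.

Two edge vectors: Hole 1→Hole 2 = (194, -236, 31.4), Hole 1→Hole 3 = (57, -166, -0.1).
Normal n = (Hole 1→Hole 2) × (Hole 1→Hole 3) = (5236, 1809.2, -18752).
So ∂z/∂E = −n_x/n_z = 0.27922 and ∂z/∂N = −n_y/n_z = 0.09648.
Unit vector along 005° is (sin 5°, cos 5°) = (0.0872, 0.9962).
Slope in that direction = a·(0.0872) + b·(0.9962) = 0.12045.
Apparent dip = arctan|0.12045| = 6.87° (true dip is 16.5°, so apparent ≤ true as expected).

6.87°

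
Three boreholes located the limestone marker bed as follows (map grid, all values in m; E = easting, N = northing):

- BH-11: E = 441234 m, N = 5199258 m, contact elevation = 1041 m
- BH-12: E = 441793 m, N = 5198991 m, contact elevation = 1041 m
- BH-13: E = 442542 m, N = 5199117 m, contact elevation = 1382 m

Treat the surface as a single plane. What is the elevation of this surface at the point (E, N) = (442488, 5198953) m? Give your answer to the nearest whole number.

1248 m

Two edge vectors: BH-11→BH-12 = (559, -267, 0), BH-11→BH-13 = (1308, -141, 341).
Normal n = (BH-11→BH-12) × (BH-11→BH-13) = (-91047, -190619, 270417).
So ∂z/∂E = −n_x/n_z = 0.33669111 and ∂z/∂N = −n_y/n_z = 0.70490761.
Intercept c from BH-11: 1041 − 148559.57 − 3664996.51 = −3812515.07.
At (442488, 5198953): z = 148981.8 + 3664781.5 − 3812515.07 = 1248.2 m.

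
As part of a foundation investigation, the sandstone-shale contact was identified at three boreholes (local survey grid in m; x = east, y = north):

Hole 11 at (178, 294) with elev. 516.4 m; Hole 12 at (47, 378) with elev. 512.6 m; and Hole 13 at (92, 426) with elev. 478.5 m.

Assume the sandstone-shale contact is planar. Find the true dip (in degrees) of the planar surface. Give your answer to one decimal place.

28.0°

Let the plane be z = a·x + b·y + c.
Hole 12−Hole 11: −131a + 84b = −3.8;  Hole 13−Hole 11: −86a + 132b = −37.9.
Solving gives a = −0.26639, b = −0.46068.
Gradient magnitude |∇z| = √(a² + b²) = √(0.07096 + 0.21222) = 0.53215.
True dip = arctan(0.53215) = 28.0°, dipping toward NNE (azimuth ≈ 030°).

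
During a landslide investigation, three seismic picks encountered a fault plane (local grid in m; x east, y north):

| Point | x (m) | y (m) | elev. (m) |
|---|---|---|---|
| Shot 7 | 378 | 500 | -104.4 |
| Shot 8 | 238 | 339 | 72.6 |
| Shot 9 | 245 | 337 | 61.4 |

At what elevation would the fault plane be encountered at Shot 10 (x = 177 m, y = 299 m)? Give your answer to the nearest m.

Let the plane be z = a·x + b·y + c.
Shot 8−Shot 7: −140a − 161b = 177;  Shot 9−Shot 7: −133a − 163b = 165.8.
Solving gives a = −1.53319, b = 0.23383.
Then c = -104.4 − a·378 − b·500 = 358.23.
At (177, 299): z = −271.4 + 69.9 + 358.23 = 156.8 m.

157 m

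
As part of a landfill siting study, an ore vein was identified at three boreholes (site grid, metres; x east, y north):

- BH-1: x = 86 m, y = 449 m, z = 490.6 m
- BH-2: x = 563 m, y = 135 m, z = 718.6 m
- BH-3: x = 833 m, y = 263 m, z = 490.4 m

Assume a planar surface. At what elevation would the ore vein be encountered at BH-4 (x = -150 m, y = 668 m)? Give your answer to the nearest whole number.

303 m

Let the plane be z = a·x + b·y + c.
BH-2−BH-1: 477a − 314b = 228;  BH-3−BH-1: 747a − 186b = −0.2.
Solving gives a = −0.29122, b = −1.16851.
Then c = 490.6 − a·86 − b·449 = 1040.31.
At (-150, 668): z = 43.7 − 780.6 + 1040.31 = 303.4 m.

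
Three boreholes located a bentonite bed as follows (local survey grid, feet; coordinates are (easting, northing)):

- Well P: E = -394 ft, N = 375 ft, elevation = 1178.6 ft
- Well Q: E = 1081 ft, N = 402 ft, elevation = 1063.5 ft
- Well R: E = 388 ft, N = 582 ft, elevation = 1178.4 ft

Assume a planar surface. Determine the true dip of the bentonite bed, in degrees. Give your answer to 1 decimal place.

Let the plane be z = a·E + b·N + c.
Well Q−Well P: 1475a + 27b = −115.1;  Well R−Well P: 782a + 207b = −0.2.
Solving gives a = −0.08381, b = 0.31566.
Gradient magnitude |∇z| = √(a² + b²) = √(0.00702 + 0.09964) = 0.32659.
True dip = arctan(0.32659) = 18.1°, dipping toward SSE (azimuth ≈ 165°).

18.1°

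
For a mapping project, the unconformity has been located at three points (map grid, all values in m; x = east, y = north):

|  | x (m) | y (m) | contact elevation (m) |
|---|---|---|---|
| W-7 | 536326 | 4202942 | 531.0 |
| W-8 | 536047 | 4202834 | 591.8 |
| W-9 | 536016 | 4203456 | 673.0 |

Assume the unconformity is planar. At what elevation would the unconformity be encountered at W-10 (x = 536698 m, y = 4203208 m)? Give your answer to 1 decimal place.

464.3 m

Two edge vectors: W-7→W-8 = (-279, -108, 60.8), W-7→W-9 = (-310, 514, 142).
Normal n = (W-7→W-8) × (W-7→W-9) = (-46587.2, 20770, -176886).
So ∂z/∂x = −n_x/n_z = −0.263374151 and ∂z/∂y = −n_y/n_z = 0.117420259.
Intercept c from W-7: 531 + 141254.40 − 493510.54 = −351725.14.
At (536698, 4203208): z = −141352.4 + 493541.8 − 351725.14 = 464.3 m.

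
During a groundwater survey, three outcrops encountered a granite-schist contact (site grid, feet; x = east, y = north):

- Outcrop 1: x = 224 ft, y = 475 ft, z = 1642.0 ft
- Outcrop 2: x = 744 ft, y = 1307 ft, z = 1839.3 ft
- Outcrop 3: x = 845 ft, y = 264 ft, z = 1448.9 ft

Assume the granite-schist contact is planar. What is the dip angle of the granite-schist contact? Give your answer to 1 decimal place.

22.0°

Let the plane be z = a·x + b·y + c.
Outcrop 2−Outcrop 1: 520a + 832b = 197.3;  Outcrop 3−Outcrop 1: 621a − 211b = −193.1.
Solving gives a = −0.19002, b = 0.35590.
Gradient magnitude |∇z| = √(a² + b²) = √(0.03611 + 0.12667) = 0.40346.
True dip = arctan(0.40346) = 22.0°, dipping toward SSE (azimuth ≈ 152°).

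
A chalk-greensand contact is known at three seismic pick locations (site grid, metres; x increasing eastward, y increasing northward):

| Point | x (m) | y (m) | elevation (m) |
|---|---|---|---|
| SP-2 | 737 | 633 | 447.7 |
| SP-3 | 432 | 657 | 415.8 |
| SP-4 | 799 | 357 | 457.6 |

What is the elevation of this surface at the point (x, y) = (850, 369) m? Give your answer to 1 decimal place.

462.7 m

Two edge vectors: SP-2→SP-3 = (-305, 24, -31.9), SP-2→SP-4 = (62, -276, 9.9).
Normal n = (SP-2→SP-3) × (SP-2→SP-4) = (-8566.8, 1041.7, 82692).
So ∂z/∂x = −n_x/n_z = 0.10360 and ∂z/∂y = −n_y/n_z = −0.01260.
Intercept c from SP-2: 447.7 − 76.35 + 7.97 = 379.32.
At (850, 369): z = 88.1 − 4.6 + 379.32 = 462.7 m.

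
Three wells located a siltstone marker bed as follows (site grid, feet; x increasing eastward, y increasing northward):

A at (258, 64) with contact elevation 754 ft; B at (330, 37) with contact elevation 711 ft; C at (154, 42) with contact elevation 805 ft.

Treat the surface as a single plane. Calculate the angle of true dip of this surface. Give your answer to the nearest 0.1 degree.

29.2°

Two edge vectors: A→B = (72, -27, -43), A→C = (-104, -22, 51).
Normal n = (A→B) × (A→C) = (-2323, 800, -4392).
So ∂z/∂x = −n_x/n_z = −0.52892 and ∂z/∂y = −n_y/n_z = 0.18215.
Gradient magnitude |∇z| = √(a² + b²) = √(0.27975 + 0.03318) = 0.55940.
True dip = arctan(0.55940) = 29.2°, dipping toward ESE (azimuth ≈ 109°).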